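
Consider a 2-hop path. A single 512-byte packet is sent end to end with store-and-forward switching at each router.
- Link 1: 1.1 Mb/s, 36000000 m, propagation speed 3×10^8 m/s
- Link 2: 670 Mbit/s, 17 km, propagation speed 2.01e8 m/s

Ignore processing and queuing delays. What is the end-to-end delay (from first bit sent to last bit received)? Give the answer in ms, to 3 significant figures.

L = 512 × 8 = 4096 bits.
Transmission delays (L/R per hop): 3.72364, 0.00611343 ms; sum = 3.72975 ms.
Propagation delays (d/s per hop): 120, 0.0845771 ms; sum = 120.085 ms.
End-to-end = 124 ms.

124 ms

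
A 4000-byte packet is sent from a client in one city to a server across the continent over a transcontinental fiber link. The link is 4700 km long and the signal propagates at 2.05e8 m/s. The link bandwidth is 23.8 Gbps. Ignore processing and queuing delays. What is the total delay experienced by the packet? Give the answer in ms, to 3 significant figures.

22.9 ms

L = 4000 × 8 = 32000 bits.
Transmission delay = L/R = 32000 / 23800000000 = 0.00134454 ms.
Propagation delay = d/s = 4700000 m / 2.05e+08 m/s = 22.9268 ms.
Total = 22.9 ms.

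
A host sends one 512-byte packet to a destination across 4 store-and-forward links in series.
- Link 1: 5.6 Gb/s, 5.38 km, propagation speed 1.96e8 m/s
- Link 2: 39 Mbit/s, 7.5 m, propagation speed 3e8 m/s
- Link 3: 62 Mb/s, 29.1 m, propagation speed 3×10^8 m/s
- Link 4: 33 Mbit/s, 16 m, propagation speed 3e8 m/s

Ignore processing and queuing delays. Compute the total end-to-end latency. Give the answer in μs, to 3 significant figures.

L = 512 × 8 = 4096 bits.
Transmission delays (L/R per hop): 0.731429, 105.026, 66.0645, 124.121 μs; sum = 295.943 μs.
Propagation delays (d/s per hop): 27.449, 0.025, 0.097, 0.0533333 μs; sum = 27.6243 μs.
End-to-end = 324 μs.

324 μs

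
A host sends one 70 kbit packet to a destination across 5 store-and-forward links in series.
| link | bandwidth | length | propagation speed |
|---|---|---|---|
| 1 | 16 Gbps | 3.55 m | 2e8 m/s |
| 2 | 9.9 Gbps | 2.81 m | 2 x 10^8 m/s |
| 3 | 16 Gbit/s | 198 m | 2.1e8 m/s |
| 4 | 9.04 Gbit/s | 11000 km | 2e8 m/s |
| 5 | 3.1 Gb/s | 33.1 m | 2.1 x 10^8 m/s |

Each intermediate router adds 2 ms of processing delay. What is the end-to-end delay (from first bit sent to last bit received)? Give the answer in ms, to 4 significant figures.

L = 70000 bits.
Transmission delays (L/R per hop): 0.004375, 0.00707071, 0.004375, 0.00774336, 0.0225806 ms; sum = 0.0461447 ms.
Propagation delays (d/s per hop): 1.775e-05, 1.405e-05, 0.000942857, 55, 0.000157619 ms; sum = 55.0011 ms.
Processing at 4 router(s): 4 × 2 ms = 8 ms.
End-to-end = 63.05 ms.

63.05 ms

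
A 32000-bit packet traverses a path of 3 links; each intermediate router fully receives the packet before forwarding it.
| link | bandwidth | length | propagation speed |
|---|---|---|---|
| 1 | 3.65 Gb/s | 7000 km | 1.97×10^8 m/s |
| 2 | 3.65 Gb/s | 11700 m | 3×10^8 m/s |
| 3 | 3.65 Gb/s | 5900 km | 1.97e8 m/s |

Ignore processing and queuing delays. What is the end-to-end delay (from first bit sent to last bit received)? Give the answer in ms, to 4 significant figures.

Transmission delay per hop = L/R = 32000/3650000000 = 0.00876712 ms; 3 hops → 0.0263014 ms.
Propagation delays (d/s per hop): 35.533, 0.039, 29.9492 ms; sum = 65.5212 ms.
End-to-end = 65.55 ms.

65.55 ms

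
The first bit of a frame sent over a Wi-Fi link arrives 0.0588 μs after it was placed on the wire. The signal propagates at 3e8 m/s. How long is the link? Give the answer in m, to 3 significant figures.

17.6 m

d = s × t_prop = 300000000 × 5.88e-08 = 17.6 m.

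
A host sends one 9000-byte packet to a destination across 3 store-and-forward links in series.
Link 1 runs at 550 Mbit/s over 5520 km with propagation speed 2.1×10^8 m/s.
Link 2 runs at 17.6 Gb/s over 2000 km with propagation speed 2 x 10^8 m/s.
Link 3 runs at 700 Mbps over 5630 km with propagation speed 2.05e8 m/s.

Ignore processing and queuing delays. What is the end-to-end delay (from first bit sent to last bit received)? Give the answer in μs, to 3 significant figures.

L = 9000 × 8 = 72000 bits.
Transmission delays (L/R per hop): 130.909, 4.09091, 102.857 μs; sum = 237.857 μs.
Propagation delays (d/s per hop): 26285.7, 10000, 27463.4 μs; sum = 63749.1 μs.
End-to-end = 64000 μs.

64000 μs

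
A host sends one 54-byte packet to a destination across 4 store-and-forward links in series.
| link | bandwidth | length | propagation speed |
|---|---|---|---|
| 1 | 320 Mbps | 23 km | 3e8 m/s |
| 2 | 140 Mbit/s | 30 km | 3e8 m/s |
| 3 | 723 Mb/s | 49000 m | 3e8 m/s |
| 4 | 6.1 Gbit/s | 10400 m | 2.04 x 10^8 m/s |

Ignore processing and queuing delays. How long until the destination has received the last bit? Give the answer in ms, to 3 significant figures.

0.396 ms

L = 54 × 8 = 432 bits.
Transmission delays (L/R per hop): 0.00135, 0.00308571, 0.00059751, 7.08197e-05 ms; sum = 0.00510404 ms.
Propagation delays (d/s per hop): 0.0766667, 0.1, 0.163333, 0.0509804 ms; sum = 0.39098 ms.
End-to-end = 0.396 ms.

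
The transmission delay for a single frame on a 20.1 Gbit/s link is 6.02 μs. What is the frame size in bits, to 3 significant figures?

121000 bits

L = R × t_tx = 20100000000 b/s × 6.02e-06 s = 121002 bits.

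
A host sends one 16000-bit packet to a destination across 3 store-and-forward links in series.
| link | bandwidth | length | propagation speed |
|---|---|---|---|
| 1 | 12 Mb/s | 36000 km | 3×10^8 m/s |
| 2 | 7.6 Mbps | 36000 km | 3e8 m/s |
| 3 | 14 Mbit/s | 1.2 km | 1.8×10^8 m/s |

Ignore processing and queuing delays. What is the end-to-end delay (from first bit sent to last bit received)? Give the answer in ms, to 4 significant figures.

Transmission delays (L/R per hop): 1.33333, 2.10526, 1.14286 ms; sum = 4.58145 ms.
Propagation delays (d/s per hop): 120, 120, 0.00666667 ms; sum = 240.007 ms.
End-to-end = 244.6 ms.

244.6 ms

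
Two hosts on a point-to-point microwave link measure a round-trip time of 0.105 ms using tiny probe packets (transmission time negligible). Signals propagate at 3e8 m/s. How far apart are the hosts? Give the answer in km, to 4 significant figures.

One-way propagation = RTT/2 = 0.0525 ms.
d = s × t = 300000000 × 5.25e-05 = 15.75 km.

15.75 km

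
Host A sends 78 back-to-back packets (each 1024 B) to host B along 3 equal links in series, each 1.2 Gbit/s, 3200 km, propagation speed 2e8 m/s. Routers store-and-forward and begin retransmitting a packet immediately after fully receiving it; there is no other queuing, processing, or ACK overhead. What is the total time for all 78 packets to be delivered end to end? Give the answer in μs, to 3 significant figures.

48500 μs

Per-hop transmission t_tx = L/R = 8192/1200000000 = 6.82667 μs.
Per-hop propagation t_prop = 3200000/200000000 = 16000 μs.
Pipeline fill: first packet needs 3·t_tx to clear all hops; remaining 77 packets each add one t_tx.
Total = (3+78-1)·t_tx + 3·t_prop = 80·6.82667 + 3·16000 = 48500 μs.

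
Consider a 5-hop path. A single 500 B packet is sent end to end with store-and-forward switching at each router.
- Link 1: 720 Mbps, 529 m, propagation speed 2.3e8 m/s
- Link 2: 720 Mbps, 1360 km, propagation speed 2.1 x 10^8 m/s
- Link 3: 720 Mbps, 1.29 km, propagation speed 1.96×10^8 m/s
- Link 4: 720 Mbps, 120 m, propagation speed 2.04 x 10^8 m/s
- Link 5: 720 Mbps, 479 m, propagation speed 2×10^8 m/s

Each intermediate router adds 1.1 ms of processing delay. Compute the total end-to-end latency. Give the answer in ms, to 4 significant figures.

L = 500 × 8 = 4000 bits.
Transmission delay per hop = L/R = 4000/720000000 = 0.00555556 ms; 5 hops → 0.0277778 ms.
Propagation delays (d/s per hop): 0.0023, 6.47619, 0.00658163, 0.000588235, 0.002395 ms; sum = 6.48806 ms.
Processing at 4 router(s): 4 × 1.1 ms = 4.4 ms.
End-to-end = 10.92 ms.

10.92 ms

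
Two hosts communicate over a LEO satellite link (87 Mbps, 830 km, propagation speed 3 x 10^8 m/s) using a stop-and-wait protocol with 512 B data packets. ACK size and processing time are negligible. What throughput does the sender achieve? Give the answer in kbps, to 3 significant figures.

734 kbps

t_tx = L/R = 4096/87000000 = 4.70805e-05 s.
t_prop = 830000/300000000 = 0.00276667 s; RTT = 0.00553333 s.
Cycle = t_tx + RTT = 0.00558041 s.
Throughput = L / cycle = 4096 / 0.00558041 = 734 kbps.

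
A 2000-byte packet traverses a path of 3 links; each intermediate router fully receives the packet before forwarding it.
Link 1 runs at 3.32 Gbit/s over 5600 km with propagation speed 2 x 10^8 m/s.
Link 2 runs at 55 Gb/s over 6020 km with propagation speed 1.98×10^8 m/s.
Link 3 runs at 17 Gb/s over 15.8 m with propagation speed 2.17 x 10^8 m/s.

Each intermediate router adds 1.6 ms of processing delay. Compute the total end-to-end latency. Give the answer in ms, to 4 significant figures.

L = 2000 × 8 = 16000 bits.
Transmission delays (L/R per hop): 0.00481928, 0.000290909, 0.000941176 ms; sum = 0.00605136 ms.
Propagation delays (d/s per hop): 28, 30.404, 7.28111e-05 ms; sum = 58.4041 ms.
Processing at 2 router(s): 2 × 1.6 ms = 3.2 ms.
End-to-end = 61.61 ms.

61.61 ms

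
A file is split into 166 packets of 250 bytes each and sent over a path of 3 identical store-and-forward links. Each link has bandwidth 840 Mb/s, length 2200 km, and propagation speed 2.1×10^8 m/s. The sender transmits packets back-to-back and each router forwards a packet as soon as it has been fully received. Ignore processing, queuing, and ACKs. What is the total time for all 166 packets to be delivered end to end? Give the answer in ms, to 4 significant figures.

Per-hop transmission t_tx = L/R = 2000/840000000 = 0.00238095 ms.
Per-hop propagation t_prop = 2200000/210000000 = 10.4762 ms.
Pipeline fill: first packet needs 3·t_tx to clear all hops; remaining 165 packets each add one t_tx.
Total = (3+166-1)·t_tx + 3·t_prop = 168·0.00238095 + 3·10.4762 = 31.83 ms.

31.83 ms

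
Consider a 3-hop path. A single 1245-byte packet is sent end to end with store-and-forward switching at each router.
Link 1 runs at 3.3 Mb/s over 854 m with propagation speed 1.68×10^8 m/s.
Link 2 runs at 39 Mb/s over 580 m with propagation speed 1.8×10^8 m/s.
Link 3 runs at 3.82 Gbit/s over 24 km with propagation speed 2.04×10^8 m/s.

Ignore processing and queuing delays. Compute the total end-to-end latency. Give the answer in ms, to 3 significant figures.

3.40 ms

L = 1245 × 8 = 9960 bits.
Transmission delays (L/R per hop): 3.01818, 0.255385, 0.00260733 ms; sum = 3.27617 ms.
Propagation delays (d/s per hop): 0.00508333, 0.00322222, 0.117647 ms; sum = 0.125953 ms.
End-to-end = 3.40 ms.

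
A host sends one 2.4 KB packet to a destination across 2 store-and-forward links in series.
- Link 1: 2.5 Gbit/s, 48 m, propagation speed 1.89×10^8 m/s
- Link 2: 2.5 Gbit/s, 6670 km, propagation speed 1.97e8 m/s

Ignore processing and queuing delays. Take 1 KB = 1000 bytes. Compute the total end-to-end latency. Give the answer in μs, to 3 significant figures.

L = 19200 bits.
Transmission delay per hop = L/R = 19200/2500000000 = 7.68 μs; 2 hops → 15.36 μs.
Propagation delays (d/s per hop): 0.253968, 33857.9 μs; sum = 33858.1 μs.
End-to-end = 33900 μs.

33900 μs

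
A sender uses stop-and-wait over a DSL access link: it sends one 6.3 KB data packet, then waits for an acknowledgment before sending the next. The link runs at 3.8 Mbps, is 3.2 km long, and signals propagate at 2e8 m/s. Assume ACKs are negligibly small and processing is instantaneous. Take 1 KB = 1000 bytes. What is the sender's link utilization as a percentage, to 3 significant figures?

t_tx = L/R = 50400/3800000 = 0.0132632 s.
t_prop = 3200/200000000 = 1.6e-05 s; RTT = 3.2e-05 s.
Cycle = t_tx + RTT = 0.0132952 s.
Utilization = t_tx / cycle = 0.0132632/0.0132952 = 99.8 %.

99.8 %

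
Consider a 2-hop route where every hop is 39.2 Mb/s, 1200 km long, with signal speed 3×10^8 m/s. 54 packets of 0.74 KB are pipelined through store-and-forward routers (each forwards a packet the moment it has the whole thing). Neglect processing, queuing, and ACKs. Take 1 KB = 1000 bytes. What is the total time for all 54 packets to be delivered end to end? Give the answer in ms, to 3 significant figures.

16.3 ms

Per-hop transmission t_tx = L/R = 5920/39200000 = 0.15102 ms.
Per-hop propagation t_prop = 1200000/300000000 = 4 ms.
Pipeline fill: first packet needs 2·t_tx to clear all hops; remaining 53 packets each add one t_tx.
Total = (2+54-1)·t_tx + 2·t_prop = 55·0.15102 + 2·4 = 16.3 ms.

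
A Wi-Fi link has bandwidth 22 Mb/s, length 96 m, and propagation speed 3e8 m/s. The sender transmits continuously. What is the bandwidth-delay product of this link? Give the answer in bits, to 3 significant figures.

7.04 bits

Propagation delay = 96 / 300000000 = 3.2e-07 s.
BDP = R × t_prop = 22000000 × 3.2e-07 = 7.04 bits.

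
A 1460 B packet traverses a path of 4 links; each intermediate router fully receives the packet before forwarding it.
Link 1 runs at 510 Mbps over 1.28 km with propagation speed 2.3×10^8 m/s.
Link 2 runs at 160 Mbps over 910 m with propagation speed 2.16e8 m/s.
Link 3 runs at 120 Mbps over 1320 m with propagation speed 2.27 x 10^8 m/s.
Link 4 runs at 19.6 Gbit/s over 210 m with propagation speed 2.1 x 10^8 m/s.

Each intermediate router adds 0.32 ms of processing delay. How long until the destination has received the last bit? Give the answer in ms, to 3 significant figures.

1.17 ms

L = 1460 × 8 = 11680 bits.
Transmission delays (L/R per hop): 0.022902, 0.073, 0.0973333, 0.000595918 ms; sum = 0.193831 ms.
Propagation delays (d/s per hop): 0.00556522, 0.00421296, 0.00581498, 0.001 ms; sum = 0.0165932 ms.
Processing at 3 router(s): 3 × 0.32 ms = 0.96 ms.
End-to-end = 1.17 ms.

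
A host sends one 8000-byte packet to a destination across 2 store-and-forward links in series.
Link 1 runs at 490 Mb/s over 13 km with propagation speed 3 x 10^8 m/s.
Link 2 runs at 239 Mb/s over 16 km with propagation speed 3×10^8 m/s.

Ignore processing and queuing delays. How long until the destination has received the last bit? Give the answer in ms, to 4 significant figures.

0.4951 ms

L = 8000 × 8 = 64000 bits.
Transmission delays (L/R per hop): 0.130612, 0.267782 ms; sum = 0.398395 ms.
Propagation delays (d/s per hop): 0.0433333, 0.0533333 ms; sum = 0.0966667 ms.
End-to-end = 0.4951 ms.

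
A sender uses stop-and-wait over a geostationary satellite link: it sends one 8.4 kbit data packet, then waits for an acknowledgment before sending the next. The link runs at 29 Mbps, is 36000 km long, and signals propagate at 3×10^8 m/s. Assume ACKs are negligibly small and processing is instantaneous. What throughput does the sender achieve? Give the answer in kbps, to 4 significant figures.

34.96 kbps

t_tx = L/R = 8400/29000000 = 0.000289655 s.
t_prop = 36000000/300000000 = 0.12 s; RTT = 0.24 s.
Cycle = t_tx + RTT = 0.24029 s.
Throughput = L / cycle = 8400 / 0.24029 = 34.96 kbps.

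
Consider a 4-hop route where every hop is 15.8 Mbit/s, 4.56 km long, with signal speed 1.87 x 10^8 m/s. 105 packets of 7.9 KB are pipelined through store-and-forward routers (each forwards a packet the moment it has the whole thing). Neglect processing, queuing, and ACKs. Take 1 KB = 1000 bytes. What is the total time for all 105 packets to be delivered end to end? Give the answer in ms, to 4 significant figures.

Per-hop transmission t_tx = L/R = 63200/15800000 = 4 ms.
Per-hop propagation t_prop = 4560/187000000 = 0.024385 ms.
Pipeline fill: first packet needs 4·t_tx to clear all hops; remaining 104 packets each add one t_tx.
Total = (4+105-1)·t_tx + 4·t_prop = 108·4 + 4·0.024385 = 432.1 ms.

432.1 ms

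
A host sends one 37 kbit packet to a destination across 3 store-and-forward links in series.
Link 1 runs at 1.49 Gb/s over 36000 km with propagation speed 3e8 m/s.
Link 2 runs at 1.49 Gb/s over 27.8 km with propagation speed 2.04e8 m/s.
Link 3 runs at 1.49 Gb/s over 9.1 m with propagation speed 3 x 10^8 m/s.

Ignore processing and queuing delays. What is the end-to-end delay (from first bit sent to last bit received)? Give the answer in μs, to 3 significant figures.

120000 μs

L = 37000 bits.
Transmission delay per hop = L/R = 37000/1490000000 = 24.8322 μs; 3 hops → 74.4966 μs.
Propagation delays (d/s per hop): 120000, 136.275, 0.0303333 μs; sum = 120136 μs.
End-to-end = 120000 μs.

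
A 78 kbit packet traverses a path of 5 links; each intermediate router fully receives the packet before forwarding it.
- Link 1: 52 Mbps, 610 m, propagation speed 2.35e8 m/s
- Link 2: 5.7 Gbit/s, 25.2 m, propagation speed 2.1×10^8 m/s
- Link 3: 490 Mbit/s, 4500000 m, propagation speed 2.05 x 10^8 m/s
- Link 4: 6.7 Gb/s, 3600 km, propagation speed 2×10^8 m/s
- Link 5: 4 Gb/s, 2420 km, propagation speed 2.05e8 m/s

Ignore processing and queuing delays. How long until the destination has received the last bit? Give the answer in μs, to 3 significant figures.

53500 μs

L = 78000 bits.
Transmission delays (L/R per hop): 1500, 13.6842, 159.184, 11.6418, 19.5 μs; sum = 1704.01 μs.
Propagation delays (d/s per hop): 2.59574, 0.12, 21951.2, 18000, 11804.9 μs; sum = 51758.8 μs.
End-to-end = 53500 μs.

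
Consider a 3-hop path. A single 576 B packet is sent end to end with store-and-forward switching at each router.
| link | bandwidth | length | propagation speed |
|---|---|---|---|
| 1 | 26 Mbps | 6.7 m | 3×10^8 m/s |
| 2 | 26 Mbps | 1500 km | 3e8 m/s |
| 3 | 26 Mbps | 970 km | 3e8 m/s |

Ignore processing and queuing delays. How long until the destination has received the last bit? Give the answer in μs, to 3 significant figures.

8770 μs

L = 576 × 8 = 4608 bits.
Transmission delay per hop = L/R = 4608/26000000 = 177.231 μs; 3 hops → 531.692 μs.
Propagation delays (d/s per hop): 0.0223333, 5000, 3233.33 μs; sum = 8233.36 μs.
End-to-end = 8770 μs.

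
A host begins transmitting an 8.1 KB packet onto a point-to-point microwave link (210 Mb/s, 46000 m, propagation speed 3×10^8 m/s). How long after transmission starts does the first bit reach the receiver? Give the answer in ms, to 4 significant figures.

First bit experiences only propagation delay: d/s = 46000/300000000 = 0.1533 ms.

0.1533 ms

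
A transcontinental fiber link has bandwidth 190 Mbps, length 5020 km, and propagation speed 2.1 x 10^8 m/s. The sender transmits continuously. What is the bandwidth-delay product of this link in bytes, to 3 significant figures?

Propagation delay = 5020000 / 210000000 = 0.0239048 s.
BDP = R × t_prop = 190000000 × 0.0239048 = 4541900 bits.
In bytes: 4541900/8 = 568000 bytes.

568000 bytes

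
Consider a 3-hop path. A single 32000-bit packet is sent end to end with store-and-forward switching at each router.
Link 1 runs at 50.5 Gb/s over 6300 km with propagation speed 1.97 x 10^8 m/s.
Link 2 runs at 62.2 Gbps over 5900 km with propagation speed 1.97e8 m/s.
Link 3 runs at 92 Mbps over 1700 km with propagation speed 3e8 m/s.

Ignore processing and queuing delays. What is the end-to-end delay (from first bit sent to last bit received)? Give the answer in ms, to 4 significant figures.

Transmission delays (L/R per hop): 0.000633663, 0.000514469, 0.347826 ms; sum = 0.348974 ms.
Propagation delays (d/s per hop): 31.9797, 29.9492, 5.66667 ms; sum = 67.5956 ms.
End-to-end = 67.94 ms.

67.94 ms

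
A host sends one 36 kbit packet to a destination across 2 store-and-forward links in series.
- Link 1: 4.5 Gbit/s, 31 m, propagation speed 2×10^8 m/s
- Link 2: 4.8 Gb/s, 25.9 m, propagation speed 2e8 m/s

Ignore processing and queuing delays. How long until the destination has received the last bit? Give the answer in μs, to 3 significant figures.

L = 36000 bits.
Transmission delays (L/R per hop): 8, 7.5 μs; sum = 15.5 μs.
Propagation delays (d/s per hop): 0.155, 0.1295 μs; sum = 0.2845 μs.
End-to-end = 15.8 μs.

15.8 μs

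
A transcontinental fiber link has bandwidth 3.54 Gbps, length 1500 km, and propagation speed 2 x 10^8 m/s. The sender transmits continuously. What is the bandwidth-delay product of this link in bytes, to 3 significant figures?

Propagation delay = 1500000 / 200000000 = 0.0075 s.
BDP = R × t_prop = 3540000000 × 0.0075 = 26550000 bits.
In bytes: 26550000/8 = 3320000 bytes.

3320000 bytes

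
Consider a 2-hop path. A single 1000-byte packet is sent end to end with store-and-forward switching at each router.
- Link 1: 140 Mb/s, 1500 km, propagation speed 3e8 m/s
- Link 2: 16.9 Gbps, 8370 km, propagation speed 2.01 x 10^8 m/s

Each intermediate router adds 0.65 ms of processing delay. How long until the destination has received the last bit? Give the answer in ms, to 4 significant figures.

47.35 ms

L = 1000 × 8 = 8000 bits.
Transmission delays (L/R per hop): 0.0571429, 0.000473373 ms; sum = 0.0576162 ms.
Propagation delays (d/s per hop): 5, 41.6418 ms; sum = 46.6418 ms.
Processing at 1 router(s): 1 × 0.65 ms = 0.65 ms.
End-to-end = 47.35 ms.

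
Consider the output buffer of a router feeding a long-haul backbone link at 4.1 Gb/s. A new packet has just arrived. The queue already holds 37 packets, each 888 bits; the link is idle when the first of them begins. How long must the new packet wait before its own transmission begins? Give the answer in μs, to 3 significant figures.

8.01 μs

Each queued packet: L/R = 888/4.1e+09 = 0.216585 μs.
37 queued → 8.01366 μs.
Queuing delay = 8.01 μs.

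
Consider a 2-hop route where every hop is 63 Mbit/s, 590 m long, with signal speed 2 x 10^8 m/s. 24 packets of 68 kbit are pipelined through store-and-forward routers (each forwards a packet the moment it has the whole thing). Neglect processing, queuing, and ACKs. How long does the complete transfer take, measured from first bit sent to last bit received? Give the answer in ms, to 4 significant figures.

26.99 ms

Per-hop transmission t_tx = L/R = 68000/63000000 = 1.07937 ms.
Per-hop propagation t_prop = 590/200000000 = 0.00295 ms.
Pipeline fill: first packet needs 2·t_tx to clear all hops; remaining 23 packets each add one t_tx.
Total = (2+24-1)·t_tx + 2·t_prop = 25·1.07937 + 2·0.00295 = 26.99 ms.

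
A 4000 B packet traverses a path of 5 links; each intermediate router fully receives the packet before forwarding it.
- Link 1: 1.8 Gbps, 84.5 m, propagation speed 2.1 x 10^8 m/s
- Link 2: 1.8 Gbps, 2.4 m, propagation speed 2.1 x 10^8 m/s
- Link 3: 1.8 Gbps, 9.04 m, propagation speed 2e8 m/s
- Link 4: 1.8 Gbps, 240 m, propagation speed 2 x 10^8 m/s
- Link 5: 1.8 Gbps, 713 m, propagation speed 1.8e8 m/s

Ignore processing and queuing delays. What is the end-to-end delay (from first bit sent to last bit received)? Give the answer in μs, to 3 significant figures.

L = 4000 × 8 = 32000 bits.
Transmission delay per hop = L/R = 32000/1800000000 = 17.7778 μs; 5 hops → 88.8889 μs.
Propagation delays (d/s per hop): 0.402381, 0.0114286, 0.0452, 1.2, 3.96111 μs; sum = 5.62012 μs.
End-to-end = 94.5 μs.

94.5 μs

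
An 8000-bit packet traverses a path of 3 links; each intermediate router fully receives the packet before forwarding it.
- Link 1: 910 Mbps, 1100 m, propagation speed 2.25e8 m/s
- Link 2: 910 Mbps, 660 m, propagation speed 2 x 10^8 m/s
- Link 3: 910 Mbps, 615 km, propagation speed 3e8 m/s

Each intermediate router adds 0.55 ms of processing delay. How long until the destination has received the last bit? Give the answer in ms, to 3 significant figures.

Transmission delay per hop = L/R = 8000/910000000 = 0.00879121 ms; 3 hops → 0.0263736 ms.
Propagation delays (d/s per hop): 0.00488889, 0.0033, 2.05 ms; sum = 2.05819 ms.
Processing at 2 router(s): 2 × 0.55 ms = 1.1 ms.
End-to-end = 3.18 ms.

3.18 ms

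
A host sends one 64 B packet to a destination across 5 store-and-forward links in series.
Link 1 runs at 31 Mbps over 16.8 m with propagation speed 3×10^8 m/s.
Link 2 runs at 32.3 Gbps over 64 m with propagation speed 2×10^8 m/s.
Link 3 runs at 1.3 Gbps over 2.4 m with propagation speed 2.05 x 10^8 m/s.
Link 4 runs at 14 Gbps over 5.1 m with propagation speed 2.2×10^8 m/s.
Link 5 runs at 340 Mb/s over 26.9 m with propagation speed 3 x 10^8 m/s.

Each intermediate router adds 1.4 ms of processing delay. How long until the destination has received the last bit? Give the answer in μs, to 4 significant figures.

5619 μs

L = 64 × 8 = 512 bits.
Transmission delays (L/R per hop): 16.5161, 0.0158514, 0.393846, 0.0365714, 1.50588 μs; sum = 18.4683 μs.
Propagation delays (d/s per hop): 0.056, 0.32, 0.0117073, 0.0231818, 0.0896667 μs; sum = 0.500556 μs.
Processing at 4 router(s): 4 × 1.4 ms = 5600 μs.
End-to-end = 5619 μs.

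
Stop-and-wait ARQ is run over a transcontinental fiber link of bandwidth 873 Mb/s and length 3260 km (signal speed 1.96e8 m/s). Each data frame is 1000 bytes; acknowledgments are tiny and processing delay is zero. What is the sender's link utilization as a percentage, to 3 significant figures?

t_tx = L/R = 8000/873000000 = 9.1638e-06 s.
t_prop = 3260000/196000000 = 0.0166327 s; RTT = 0.0332653 s.
Cycle = t_tx + RTT = 0.0332745 s.
Utilization = t_tx / cycle = 9.1638e-06/0.0332745 = 0.0275 %.

0.0275 %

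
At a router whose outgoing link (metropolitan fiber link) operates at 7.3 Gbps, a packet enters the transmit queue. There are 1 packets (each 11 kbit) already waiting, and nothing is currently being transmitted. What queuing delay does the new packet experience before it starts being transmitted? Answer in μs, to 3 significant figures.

1.51 μs

Each queued packet: L/R = 11000/7300000000 = 1.50685 μs.
1 queued → 1.50685 μs.
Queuing delay = 1.51 μs.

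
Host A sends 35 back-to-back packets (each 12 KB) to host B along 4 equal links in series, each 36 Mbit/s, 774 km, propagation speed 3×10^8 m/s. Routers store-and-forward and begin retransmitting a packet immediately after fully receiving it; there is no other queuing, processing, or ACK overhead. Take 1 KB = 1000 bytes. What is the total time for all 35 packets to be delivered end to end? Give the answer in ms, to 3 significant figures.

112 ms

Per-hop transmission t_tx = L/R = 96000/36000000 = 2.66667 ms.
Per-hop propagation t_prop = 774000/300000000 = 2.58 ms.
Pipeline fill: first packet needs 4·t_tx to clear all hops; remaining 34 packets each add one t_tx.
Total = (4+35-1)·t_tx + 4·t_prop = 38·2.66667 + 4·2.58 = 112 ms.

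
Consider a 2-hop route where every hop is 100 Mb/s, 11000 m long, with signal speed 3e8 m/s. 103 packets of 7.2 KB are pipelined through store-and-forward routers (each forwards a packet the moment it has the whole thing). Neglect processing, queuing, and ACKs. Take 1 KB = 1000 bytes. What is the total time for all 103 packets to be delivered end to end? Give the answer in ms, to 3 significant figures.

Per-hop transmission t_tx = L/R = 57600/100000000 = 0.576 ms.
Per-hop propagation t_prop = 11000/300000000 = 0.0366667 ms.
Pipeline fill: first packet needs 2·t_tx to clear all hops; remaining 102 packets each add one t_tx.
Total = (2+103-1)·t_tx + 2·t_prop = 104·0.576 + 2·0.0366667 = 60.0 ms.

60.0 ms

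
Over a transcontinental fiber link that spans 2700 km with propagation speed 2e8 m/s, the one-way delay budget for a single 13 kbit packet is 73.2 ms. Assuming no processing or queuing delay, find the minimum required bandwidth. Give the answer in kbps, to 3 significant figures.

218 kbps

Propagation delay = 2700000 / 200000000 = 13.5 ms.
Transmission budget = 73.2 − 13.5 = 59.7 ms.
R ≥ L / t_tx = 13000 bits / 0.0597 s = 218 kbps.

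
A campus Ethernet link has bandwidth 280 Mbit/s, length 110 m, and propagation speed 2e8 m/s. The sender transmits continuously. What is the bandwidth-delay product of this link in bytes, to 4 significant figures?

19.25 bytes

Propagation delay = 110 / 200000000 = 5.5e-07 s.
BDP = R × t_prop = 280000000 × 5.5e-07 = 154 bits.
In bytes: 154/8 = 19.25 bytes.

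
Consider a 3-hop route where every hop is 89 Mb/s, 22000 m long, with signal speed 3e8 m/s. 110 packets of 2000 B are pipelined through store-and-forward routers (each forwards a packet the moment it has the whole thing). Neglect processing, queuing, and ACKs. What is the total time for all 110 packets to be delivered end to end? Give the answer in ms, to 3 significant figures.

20.4 ms

Per-hop transmission t_tx = L/R = 16000/89000000 = 0.179775 ms.
Per-hop propagation t_prop = 22000/300000000 = 0.0733333 ms.
Pipeline fill: first packet needs 3·t_tx to clear all hops; remaining 109 packets each add one t_tx.
Total = (3+110-1)·t_tx + 3·t_prop = 112·0.179775 + 3·0.0733333 = 20.4 ms.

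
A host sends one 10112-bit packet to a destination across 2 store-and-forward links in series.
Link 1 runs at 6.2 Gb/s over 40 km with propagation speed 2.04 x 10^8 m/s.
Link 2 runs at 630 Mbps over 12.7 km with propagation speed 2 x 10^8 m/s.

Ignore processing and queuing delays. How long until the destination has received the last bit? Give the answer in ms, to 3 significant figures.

Transmission delays (L/R per hop): 0.00163097, 0.0160508 ms; sum = 0.0176818 ms.
Propagation delays (d/s per hop): 0.196078, 0.0635 ms; sum = 0.259578 ms.
End-to-end = 0.277 ms.

0.277 ms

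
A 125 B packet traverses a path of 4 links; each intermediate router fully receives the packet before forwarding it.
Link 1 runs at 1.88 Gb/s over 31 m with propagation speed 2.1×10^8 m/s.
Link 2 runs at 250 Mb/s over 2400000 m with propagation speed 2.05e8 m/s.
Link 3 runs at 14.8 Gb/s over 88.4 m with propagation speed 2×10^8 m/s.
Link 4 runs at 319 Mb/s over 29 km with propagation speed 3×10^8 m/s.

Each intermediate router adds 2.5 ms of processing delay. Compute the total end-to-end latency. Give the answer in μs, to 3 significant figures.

L = 125 × 8 = 1000 bits.
Transmission delays (L/R per hop): 0.531915, 4, 0.0675676, 3.1348 μs; sum = 7.73428 μs.
Propagation delays (d/s per hop): 0.147619, 11707.3, 0.442, 96.6667 μs; sum = 11804.6 μs.
Processing at 3 router(s): 3 × 2.5 ms = 7500 μs.
End-to-end = 19300 μs.

19300 μs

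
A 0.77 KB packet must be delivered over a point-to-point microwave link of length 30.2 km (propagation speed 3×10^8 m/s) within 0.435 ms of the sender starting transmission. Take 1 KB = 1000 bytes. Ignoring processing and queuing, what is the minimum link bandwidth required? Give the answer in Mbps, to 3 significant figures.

18.4 Mbps

L = 6160 bits.
Propagation delay = 30200 / 300000000 = 0.100667 ms.
Transmission budget = 0.435 − 0.100667 = 0.334333 ms.
R ≥ L / t_tx = 6160 bits / 0.000334333 s = 18.4 Mbps.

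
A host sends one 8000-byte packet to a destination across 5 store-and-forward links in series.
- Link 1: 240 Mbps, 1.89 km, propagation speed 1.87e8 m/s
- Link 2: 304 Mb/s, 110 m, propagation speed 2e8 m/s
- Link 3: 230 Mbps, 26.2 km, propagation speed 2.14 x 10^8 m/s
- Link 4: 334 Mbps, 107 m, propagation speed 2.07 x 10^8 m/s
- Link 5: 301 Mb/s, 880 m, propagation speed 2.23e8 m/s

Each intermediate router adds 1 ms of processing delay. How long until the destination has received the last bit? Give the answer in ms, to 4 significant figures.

5.297 ms

L = 8000 × 8 = 64000 bits.
Transmission delays (L/R per hop): 0.266667, 0.210526, 0.278261, 0.191617, 0.212625 ms; sum = 1.1597 ms.
Propagation delays (d/s per hop): 0.010107, 0.00055, 0.12243, 0.000516908, 0.00394619 ms; sum = 0.13755 ms.
Processing at 4 router(s): 4 × 1 ms = 4 ms.
End-to-end = 5.297 ms.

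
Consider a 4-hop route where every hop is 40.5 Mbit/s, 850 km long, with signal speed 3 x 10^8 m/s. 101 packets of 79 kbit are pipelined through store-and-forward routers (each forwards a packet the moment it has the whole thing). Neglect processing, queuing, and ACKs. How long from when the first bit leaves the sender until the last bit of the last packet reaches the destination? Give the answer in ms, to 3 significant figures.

Per-hop transmission t_tx = L/R = 79000/40500000 = 1.95062 ms.
Per-hop propagation t_prop = 850000/300000000 = 2.83333 ms.
Pipeline fill: first packet needs 4·t_tx to clear all hops; remaining 100 packets each add one t_tx.
Total = (4+101-1)·t_tx + 4·t_prop = 104·1.95062 + 4·2.83333 = 214 ms.

214 ms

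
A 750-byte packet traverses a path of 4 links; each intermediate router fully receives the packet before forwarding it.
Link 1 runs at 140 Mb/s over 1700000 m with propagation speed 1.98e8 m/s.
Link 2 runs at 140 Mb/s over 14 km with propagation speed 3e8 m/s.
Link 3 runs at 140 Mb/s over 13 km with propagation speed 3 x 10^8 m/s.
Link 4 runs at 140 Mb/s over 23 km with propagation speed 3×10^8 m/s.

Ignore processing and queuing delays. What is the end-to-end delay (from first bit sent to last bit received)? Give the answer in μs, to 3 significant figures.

L = 750 × 8 = 6000 bits.
Transmission delay per hop = L/R = 6000/140000000 = 42.8571 μs; 4 hops → 171.429 μs.
Propagation delays (d/s per hop): 8585.86, 46.6667, 43.3333, 76.6667 μs; sum = 8752.53 μs.
End-to-end = 8920 μs.

8920 μs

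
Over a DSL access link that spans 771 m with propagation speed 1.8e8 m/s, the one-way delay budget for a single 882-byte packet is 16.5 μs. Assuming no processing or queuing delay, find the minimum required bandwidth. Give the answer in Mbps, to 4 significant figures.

577.6 Mbps

L = 7056 bits.
Propagation delay = 771 / 180000000 = 4.28333 μs.
Transmission budget = 16.5 − 4.28333 = 12.2167 μs.
R ≥ L / t_tx = 7056 bits / 1.22167e-05 s = 577.6 Mbps.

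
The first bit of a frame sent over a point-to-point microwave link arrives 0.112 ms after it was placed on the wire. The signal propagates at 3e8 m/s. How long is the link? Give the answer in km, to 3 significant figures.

33.6 km

d = s × t_prop = 300000000 × 0.000112 = 33.6 km.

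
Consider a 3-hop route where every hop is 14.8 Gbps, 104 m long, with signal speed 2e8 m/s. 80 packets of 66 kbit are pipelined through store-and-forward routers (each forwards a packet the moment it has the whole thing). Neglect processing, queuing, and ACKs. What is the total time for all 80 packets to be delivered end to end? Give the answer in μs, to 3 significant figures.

Per-hop transmission t_tx = L/R = 66000/14800000000 = 4.45946 μs.
Per-hop propagation t_prop = 104/200000000 = 0.52 μs.
Pipeline fill: first packet needs 3·t_tx to clear all hops; remaining 79 packets each add one t_tx.
Total = (3+80-1)·t_tx + 3·t_prop = 82·4.45946 + 3·0.52 = 367 μs.

367 μs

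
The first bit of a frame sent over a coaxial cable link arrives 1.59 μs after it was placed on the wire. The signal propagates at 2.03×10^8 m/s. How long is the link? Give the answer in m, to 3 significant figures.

323 m

d = s × t_prop = 2.03e+08 × 1.59e-06 = 323 m.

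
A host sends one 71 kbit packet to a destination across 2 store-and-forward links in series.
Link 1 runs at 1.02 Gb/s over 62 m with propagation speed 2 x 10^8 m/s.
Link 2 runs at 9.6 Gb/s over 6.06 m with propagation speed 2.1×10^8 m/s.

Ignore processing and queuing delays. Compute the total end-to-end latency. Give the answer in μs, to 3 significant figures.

L = 71000 bits.
Transmission delays (L/R per hop): 69.6078, 7.39583 μs; sum = 77.0037 μs.
Propagation delays (d/s per hop): 0.31, 0.0288571 μs; sum = 0.338857 μs.
End-to-end = 77.3 μs.

77.3 μs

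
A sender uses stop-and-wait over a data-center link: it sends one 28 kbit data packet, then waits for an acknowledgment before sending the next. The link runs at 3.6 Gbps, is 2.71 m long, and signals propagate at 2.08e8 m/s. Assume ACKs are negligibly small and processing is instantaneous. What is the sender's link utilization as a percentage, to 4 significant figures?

t_tx = L/R = 28000/3600000000 = 7.77778e-06 s.
t_prop = 2.71/208000000 = 1.30288e-08 s; RTT = 2.60577e-08 s.
Cycle = t_tx + RTT = 7.80384e-06 s.
Utilization = t_tx / cycle = 7.77778e-06/7.80384e-06 = 99.67 %.

99.67 %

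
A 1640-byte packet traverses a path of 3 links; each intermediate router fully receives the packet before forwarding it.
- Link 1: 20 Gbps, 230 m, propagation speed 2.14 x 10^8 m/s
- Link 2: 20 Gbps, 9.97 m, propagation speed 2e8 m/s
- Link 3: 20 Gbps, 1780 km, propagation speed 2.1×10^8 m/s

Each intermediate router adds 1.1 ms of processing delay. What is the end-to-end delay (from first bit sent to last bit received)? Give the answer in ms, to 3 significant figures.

10.7 ms

L = 1640 × 8 = 13120 bits.
Transmission delay per hop = L/R = 13120/20000000000 = 0.000656 ms; 3 hops → 0.001968 ms.
Propagation delays (d/s per hop): 0.00107477, 4.985e-05, 8.47619 ms; sum = 8.47732 ms.
Processing at 2 router(s): 2 × 1.1 ms = 2.2 ms.
End-to-end = 10.7 ms.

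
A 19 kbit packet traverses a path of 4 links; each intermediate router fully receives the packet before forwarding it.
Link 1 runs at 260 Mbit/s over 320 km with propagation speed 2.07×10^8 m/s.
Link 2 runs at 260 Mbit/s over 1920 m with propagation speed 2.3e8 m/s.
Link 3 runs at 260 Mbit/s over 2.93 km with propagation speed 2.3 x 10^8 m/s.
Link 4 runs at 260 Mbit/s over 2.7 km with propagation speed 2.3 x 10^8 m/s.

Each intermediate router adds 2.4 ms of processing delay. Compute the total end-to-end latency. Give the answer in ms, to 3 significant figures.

L = 19000 bits.
Transmission delay per hop = L/R = 19000/260000000 = 0.0730769 ms; 4 hops → 0.292308 ms.
Propagation delays (d/s per hop): 1.54589, 0.00834783, 0.0127391, 0.0117391 ms; sum = 1.57872 ms.
Processing at 3 router(s): 3 × 2.4 ms = 7.2 ms.
End-to-end = 9.07 ms.

9.07 ms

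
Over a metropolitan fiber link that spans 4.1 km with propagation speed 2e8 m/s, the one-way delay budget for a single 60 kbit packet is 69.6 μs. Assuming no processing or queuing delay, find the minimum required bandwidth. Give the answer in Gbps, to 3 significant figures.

Propagation delay = 4100 / 200000000 = 20.5 μs.
Transmission budget = 69.6 − 20.5 = 49.1 μs.
R ≥ L / t_tx = 60000 bits / 4.91e-05 s = 1.22 Gbps.

1.22 Gbps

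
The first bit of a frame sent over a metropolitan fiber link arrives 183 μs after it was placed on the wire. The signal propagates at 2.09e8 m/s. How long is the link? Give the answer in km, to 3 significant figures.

38.2 km

d = s × t_prop = 209000000 × 0.000183 = 38.2 km.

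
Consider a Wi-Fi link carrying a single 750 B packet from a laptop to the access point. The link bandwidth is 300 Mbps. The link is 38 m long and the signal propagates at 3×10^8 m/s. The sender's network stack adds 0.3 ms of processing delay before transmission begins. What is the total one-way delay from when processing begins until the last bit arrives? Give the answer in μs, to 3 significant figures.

320 μs

L = 750 × 8 = 6000 bits.
Transmission delay = L/R = 6000 / 300000000 = 20 μs.
Propagation delay = d/s = 38 m / 300000000 m/s = 0.126667 μs.
Plus processing delay 0.3 ms = 300 μs.
Total = 320 μs.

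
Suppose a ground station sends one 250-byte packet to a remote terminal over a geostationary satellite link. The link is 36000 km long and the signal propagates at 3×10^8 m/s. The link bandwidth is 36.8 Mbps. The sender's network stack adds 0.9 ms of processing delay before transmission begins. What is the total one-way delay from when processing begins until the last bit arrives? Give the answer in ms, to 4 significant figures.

L = 250 × 8 = 2000 bits.
Transmission delay = L/R = 2000 / 36800000 = 0.0543478 ms.
Propagation delay = d/s = 36000000 m / 300000000 m/s = 120 ms.
Plus processing delay 0.9 ms = 0.9 ms.
Total = 121.0 ms.

121.0 ms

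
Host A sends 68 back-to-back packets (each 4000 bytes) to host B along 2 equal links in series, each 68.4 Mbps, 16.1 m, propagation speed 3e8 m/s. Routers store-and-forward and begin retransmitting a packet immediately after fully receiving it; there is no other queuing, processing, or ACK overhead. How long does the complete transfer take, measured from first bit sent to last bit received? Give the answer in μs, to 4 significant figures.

32280 μs

Per-hop transmission t_tx = L/R = 32000/68400000 = 467.836 μs.
Per-hop propagation t_prop = 16.1/300000000 = 0.0536667 μs.
Pipeline fill: first packet needs 2·t_tx to clear all hops; remaining 67 packets each add one t_tx.
Total = (2+68-1)·t_tx + 2·t_prop = 69·467.836 + 2·0.0536667 = 32280 μs.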